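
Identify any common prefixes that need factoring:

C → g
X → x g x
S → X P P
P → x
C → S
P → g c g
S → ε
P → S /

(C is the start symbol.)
Left-factoring is needed when two productions for the same non-terminal
share a common prefix on the right-hand side.

Productions for C:
  C → g
  C → S
Productions for S:
  S → X P P
  S → ε
Productions for P:
  P → x
  P → g c g
  P → S /

No common prefixes found.

Answer: No, left-factoring is not needed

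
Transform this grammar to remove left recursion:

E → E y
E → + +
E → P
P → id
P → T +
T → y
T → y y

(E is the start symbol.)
E → + + E'
E → P E'
E' → y E'
E' → ε
P → id
P → T +
T → y
T → y y

E is directly left-recursive. The standard transformation for
  A → A α₁ | ... | A α_m | β₁ | ... | β_n
is
  A  → β₁ A' | ... | β_n A'
  A' → α₁ A' | ... | α_m A' | ε

E → + + becomes E → + + E'
E → P becomes E → P E'
E → E y becomes E' → y E'
Add E' → ε

Productions for other non-terminals are unchanged:
  P → id
  P → T +
  T → y
  T → y y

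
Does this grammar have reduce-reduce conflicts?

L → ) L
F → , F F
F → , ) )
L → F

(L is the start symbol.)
Augment with L' → L and build the canonical LR(0) collection (I0 = CLOSURE({[L' → . L]}), then GOTO on every symbol after a dot until no new states appear). It has 10 states:
  I0: { [F → . , ) )], [F → . , F F], [L → . ) L], [L → . F], [L' → . L] }  — shift
  I1: { [F → . , ) )], [F → . , F F], [L → ) . L], [L → . ) L], [L → . F] }  — shift
  I2: { [F → , . ) )], [F → , . F F], [F → . , ) )], [F → . , F F] }  — shift
  I3: { [L → F .] }  — reduce
  I4: { [L' → L .] }  — accept
  I5: { [F → , ) . )] }  — shift
  I6: { [F → , F . F], [F → . , ) )], [F → . , F F] }  — shift
  I7: { [F → , F F .] }  — reduce
  I8: { [F → , ) ) .] }  — reduce
  I9: { [L → ) L .] }  — reduce

No state contains more than one complete item.

Answer: No reduce-reduce conflicts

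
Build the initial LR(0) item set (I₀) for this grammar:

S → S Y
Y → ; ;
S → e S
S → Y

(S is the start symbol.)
{ [S → . S Y], [S → . Y], [S → . e S], [S' → . S], [Y → . ; ;] }

First, augment the grammar with S' → S
I₀ = CLOSURE({ [S' → . S] }):
  [S' → . S] has the dot before S: add [S → . S Y], [S → . e S], [S → . Y]
  [S → . Y] has the dot before Y: add [Y → . ; ;]
No further items can be added.

I₀ = { [S → . S Y], [S → . Y], [S → . e S], [S' → . S], [Y → . ; ;] }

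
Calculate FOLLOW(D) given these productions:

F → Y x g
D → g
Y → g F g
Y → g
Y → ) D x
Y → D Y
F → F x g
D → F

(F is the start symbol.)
To compute FOLLOW(D), find every occurrence of D on a right-hand side N → α D β: add FIRST(β) \ {ε}, and if β is empty or nullable also add FOLLOW(N). Iterate to a fixed point.

In Y → ) D x: D is followed by x, add FIRST(x) \ {ε} = { 'x' }
In Y → D Y: D is followed by Y, add FIRST(Y) \ {ε} = { ')', 'g' }

Taking the union: FOLLOW(D) = { ')', 'g', 'x' }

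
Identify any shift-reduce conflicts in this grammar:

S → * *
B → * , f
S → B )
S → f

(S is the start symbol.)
No shift-reduce conflicts

A shift-reduce conflict occurs when an LR(0) state has both:
  - a complete (reduce) item [A → α .] (dot at the end), and
  - a shift item [B → β . c γ] (dot before a terminal).

Augment with S' → S and build the canonical LR(0) collection (I0 = CLOSURE({[S' → . S]}), then GOTO on every symbol after a dot until no new states appear). It has 9 states:
  I0: { [B → . * , f], [S → . * *], [S → . B )], [S → . f], [S' → . S] }  — shift
  I1: { [B → * . , f], [S → * . *] }  — shift
  I2: { [S → B . )] }  — shift
  I3: { [S' → S .] }  — accept
  I4: { [S → f .] }  — reduce
  I5: { [S → B ) .] }  — reduce
  I6: { [S → * * .] }  — reduce
  I7: { [B → * , . f] }  — shift
  I8: { [B → * , f .] }  — reduce

No state contains both a complete item and a shift item.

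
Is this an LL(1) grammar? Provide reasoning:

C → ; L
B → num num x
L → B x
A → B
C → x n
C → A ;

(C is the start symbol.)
A grammar is LL(1) if for each non-terminal N with multiple productions, the predict sets of those productions are pairwise disjoint, where PREDICT(N → α) = (FIRST(α) \ {ε}) ∪ (FOLLOW(N) if α ⇒* ε).

Relevant sets:
  FIRST(A) = { 'num' }

For C:
  PREDICT(C → ';' L) = { ';' }
  PREDICT(C → x n) = { 'x' }
  PREDICT(C → A ';') = { 'num' }
B, L, A have a single production, so nothing to check there.

All predict sets are disjoint. The grammar IS LL(1).

Answer: Yes, the grammar is LL(1).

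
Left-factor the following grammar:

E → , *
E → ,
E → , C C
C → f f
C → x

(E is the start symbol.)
E → , E'
E' → *
E' → ε
E' → C C
C → f f
C → x

Left-factoring transforms A → αβ₁ | αβ₂ into A → αA' and A' → β₁ | β₂
(α is the longest common prefix among the alternatives). Repeat until
no nonterminal has two alternatives with a common prefix.

Round 1: E has alternatives sharing prefix ','. Introduce E': E → , E'
  Add: E' → *
  Add: E' → ε
  Add: E' → C C

No remaining common prefixes — done.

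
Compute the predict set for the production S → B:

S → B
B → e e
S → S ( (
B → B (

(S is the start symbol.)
{ 'e' }

PREDICT(S → B) = (FIRST(RHS) \ {ε}) ∪ (FOLLOW(S) if ε ∈ FIRST(RHS), i.e. RHS ⇒* ε)
FIRST(B) = { 'e' }
FIRST(B) = { 'e' }
ε ∉ FIRST(B), so FOLLOW(S) is not added.
PREDICT(S → B) = { 'e' }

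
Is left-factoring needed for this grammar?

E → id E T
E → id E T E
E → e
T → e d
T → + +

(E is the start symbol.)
Yes, E has productions with common prefix 'id E T'

Left-factoring is needed when two productions for the same non-terminal
share a common prefix on the right-hand side.

Productions for E:
  E → id E T
  E → id E T E
  E → e
Productions for T:
  T → e d
  T → + +

Found common prefix 'id E T' in productions for E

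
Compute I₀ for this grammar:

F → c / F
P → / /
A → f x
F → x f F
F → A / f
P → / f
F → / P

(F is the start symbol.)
{ [A → . f x], [F → . / P], [F → . A / f], [F → . c / F], [F → . x f F], [F' → . F] }

First, augment the grammar with F' → F
I₀ = CLOSURE({ [F' → . F] }):
  [F' → . F] has the dot before F: add [F → . c / F], [F → . x f F], [F → . A / f], [F → . / P]
  [F → . A / f] has the dot before A: add [A → . f x]
No further items can be added.

I₀ = { [A → . f x], [F → . / P], [F → . A / f], [F → . c / F], [F → . x f F], [F' → . F] }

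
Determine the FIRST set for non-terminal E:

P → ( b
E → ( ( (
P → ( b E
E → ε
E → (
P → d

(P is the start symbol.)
{ '(', ε }

To compute FIRST(E), examine every production with E on the left-hand side, reading each right-hand side left to right until a non-nullable symbol is reached.

From E → ( ( (:
  - '(' is a terminal: add '(' and stop
From E → ε:
  - ε-production, so ε ∈ FIRST(E)
From E → (:
  - '(' is a terminal: add '(' and stop

Collecting: FIRST(E) = { '(', ε }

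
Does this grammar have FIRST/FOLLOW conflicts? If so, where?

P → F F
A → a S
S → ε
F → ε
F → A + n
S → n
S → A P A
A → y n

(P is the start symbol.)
Nullable non-terminals: F, P, S.
FIRST sets used below: FIRST(A) = { 'a', 'y' }

F: nullable alternative(s) F → ε; FOLLOW(F) = { $, 'a', 'y' }
  F → ε: FIRST \ {ε} = { } — this is the only nullable alternative, skip
  F → A + n: FIRST \ {ε} = { 'a', 'y' } — overlaps FOLLOW(F) on { 'a', 'y' }: CONFLICT
P has a nullable alternative but only one production, so nothing to check.

S: nullable alternative(s) S → ε; FOLLOW(S) = { '+', 'a', 'y' }
  S → ε: FIRST \ {ε} = { } — this is the only nullable alternative, skip
  S → n: FIRST \ {ε} = { 'n' } — disjoint from FOLLOW(S)
  S → A P A: FIRST \ {ε} = { 'a', 'y' } — overlaps FOLLOW(S) on { 'a', 'y' }: CONFLICT

A has no nullable alternative, so no FIRST/FOLLOW check is needed there.

So the grammar has 2 FIRST/FOLLOW conflicts (marked CONFLICT above).

Answer: Yes. S → A P A with FOLLOW(S) on { 'a', 'y' }; F → A '+' n with FOLLOW(F) on { 'a', 'y' }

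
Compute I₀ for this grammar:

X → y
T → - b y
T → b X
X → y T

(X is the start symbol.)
First, augment the grammar with X' → X
I₀ = CLOSURE({ [X' → . X] }):
  [X' → . X] has the dot before X: add [X → . y], [X → . y T]
No further items can be added.

I₀ = { [X → . y T], [X → . y], [X' → . X] }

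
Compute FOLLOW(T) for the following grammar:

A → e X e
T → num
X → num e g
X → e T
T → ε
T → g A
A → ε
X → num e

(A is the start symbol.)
To compute FOLLOW(T), find every occurrence of T on a right-hand side N → α T β: add FIRST(β) \ {ε}, and if β is empty or nullable also add FOLLOW(N). Iterate to a fixed point.

In X → e T: T is at the end, add FOLLOW(X)

The FOLLOW sets referred to above (computed the same way, to a fixed point):
  FOLLOW(X) = { 'e' }

Taking the union: FOLLOW(T) = { 'e' }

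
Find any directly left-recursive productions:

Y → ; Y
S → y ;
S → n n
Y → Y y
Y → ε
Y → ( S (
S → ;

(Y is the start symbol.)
Direct left recursion occurs when N → N α for some non-terminal N (the right-hand side begins with the left-hand side itself).

Y → ; Y: starts with ';'
S → y ;: starts with y
S → n n: starts with n
Y → Y y: LEFT RECURSIVE (starts with Y)
Y → ε: starts with ε
Y → ( S (: starts with '('
S → ;: starts with ';'

The grammar has direct left recursion on: Y.

Answer: Yes, Y is left-recursive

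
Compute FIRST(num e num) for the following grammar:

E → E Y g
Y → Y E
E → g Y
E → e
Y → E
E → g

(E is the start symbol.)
{ 'num' }

To compute FIRST(num e num), process the symbols left to right:
Symbol num is a terminal. Add 'num' and stop.
FIRST(num e num) = { 'num' }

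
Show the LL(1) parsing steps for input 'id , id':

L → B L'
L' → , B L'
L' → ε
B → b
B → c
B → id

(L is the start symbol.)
LL(1) parsing maintains a stack (initially the start symbol over $) and the input. At each step: if the stack top is a terminal, match it against the current input token; if it is a non-terminal N, replace it with the RHS of M[N, lookahead] (the unique production whose predict set contains the lookahead).

Stack is shown with the top on the left.

Stack     Input      Action
---------------------------
L $       id , id $  output L → B L'
B L' $    id , id $  output B → id
id L' $   id , id $  match 'id'
L' $      , id $     output L' → , B L'
, B L' $  , id $     match ','
B L' $    id $       output B → id
id L' $   id $       match 'id'
L' $      $          output L' → ε
$         $          accept

The string is accepted.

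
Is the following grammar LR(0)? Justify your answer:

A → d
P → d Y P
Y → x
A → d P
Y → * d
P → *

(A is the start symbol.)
No. Shift-reduce conflict between [A → d .] and [P → . *]

Augment with A' → A and build the canonical LR(0) collection (I0 = CLOSURE({[A' → . A]}), then GOTO on every symbol after a dot until no new states appear). It has 11 states:
  I0: { [A → . d P], [A → . d], [A' → . A] }  — shift
  I1: { [A' → A .] }  — accept
  I2: { [A → d . P], [A → d .], [P → . *], [P → . d Y P] }  — shift, reduce
  I3: { [P → * .] }  — reduce
  I4: { [A → d P .] }  — reduce
  I5: { [P → d . Y P], [Y → . * d], [Y → . x] }  — shift
  I6: { [Y → * . d] }  — shift
  I7: { [P → . *], [P → . d Y P], [P → d Y . P] }  — shift
  I8: { [Y → x .] }  — reduce
  I9: { [P → d Y P .] }  — reduce
  I10: { [Y → * d .] }  — reduce

Conflict in state I2:
  Shift-reduce conflict between [A → d .] and [P → . *]
So the grammar is NOT LR(0).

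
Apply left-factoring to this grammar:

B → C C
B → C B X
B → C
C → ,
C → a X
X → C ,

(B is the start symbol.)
Left-factoring transforms A → αβ₁ | αβ₂ into A → αA' and A' → β₁ | β₂
(α is the longest common prefix among the alternatives). Repeat until
no nonterminal has two alternatives with a common prefix.

Round 1: B has alternatives sharing prefix 'C'. Introduce B': B → C B'
  Add: B' → C
  Add: B' → B X
  Add: B' → ε

No remaining common prefixes — done.

Resulting grammar:
B → C B'
B' → C
B' → B X
B' → ε
C → ,
C → a X
X → C ,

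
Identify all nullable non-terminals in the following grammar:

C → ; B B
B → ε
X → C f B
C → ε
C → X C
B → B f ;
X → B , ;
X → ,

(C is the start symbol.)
ε-productions: B → ε, C → ε
So B, C are immediately nullable.
No further non-terminal can be added: every production for the remaining non-terminals contains a terminal or a non-nullable non-terminal.
Nullable = { 'B', 'C' }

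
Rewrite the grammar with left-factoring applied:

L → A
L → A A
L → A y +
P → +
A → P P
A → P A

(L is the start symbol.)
Left-factoring transforms A → αβ₁ | αβ₂ into A → αA' and A' → β₁ | β₂
(α is the longest common prefix among the alternatives). Repeat until
no nonterminal has two alternatives with a common prefix.

Round 1: L has alternatives sharing prefix 'A'. Introduce L': L → A L'
  Add: L' → ε
  Add: L' → A
  Add: L' → y +

Round 2: A has alternatives sharing prefix 'P'. Introduce A': A → P A'
  Add: A' → P
  Add: A' → A

No remaining common prefixes — done.

Resulting grammar:
L → A L'
L' → ε
L' → A
L' → y +
P → +
A → P A'
A' → P
A' → A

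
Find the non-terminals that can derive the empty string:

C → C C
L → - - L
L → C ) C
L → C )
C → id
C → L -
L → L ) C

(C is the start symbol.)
None

There are no ε-productions, so no non-terminal can derive ε.
No non-terminals are nullable.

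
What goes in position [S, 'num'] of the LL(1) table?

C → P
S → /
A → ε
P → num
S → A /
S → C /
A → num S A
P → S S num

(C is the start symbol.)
To find M[S, 'num'], we find productions for S where 'num' is in the predict set (PREDICT(N → α) = (FIRST(α) \ {ε}) ∪ (FOLLOW(N) if α ⇒* ε)).

Relevant sets:
  FIRST(A) = { 'num', ε }
  FIRST(C) = { '/', 'num' }

S → /: PREDICT = { '/' }
S → A /: PREDICT = { '/', 'num' }
  'num' is in predict set, so this production goes in M[S, 'num']
S → C /: PREDICT = { '/', 'num' }
  'num' is in predict set, so this production goes in M[S, 'num']

M[S, 'num'] = S → A /, S → C /  (a multiply-defined cell — the grammar is not LL(1))

Answer: S → A /, S → C /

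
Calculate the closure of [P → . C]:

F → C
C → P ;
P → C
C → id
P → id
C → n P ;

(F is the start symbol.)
{ [C → . P ;], [C → . id], [C → . n P ;], [P → . C], [P → . id] }

To compute CLOSURE, for each item [A → α.Bβ] where B is a non-terminal, add [B → .γ] for all productions B → γ; repeat for the newly added items until nothing changes.

Start with: [P → . C]
  [P → . C] has the dot before C: add [C → . P ;], [C → . id], [C → . n P ;]
  [C → . P ;] has the dot before P: add [P → . id]
No further items can be added.

CLOSURE = { [C → . P ;], [C → . id], [C → . n P ;], [P → . C], [P → . id] }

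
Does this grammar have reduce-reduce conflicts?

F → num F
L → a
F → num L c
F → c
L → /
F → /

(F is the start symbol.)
A reduce-reduce conflict occurs when an LR(0) state has two complete items [A → α .] and [B → β .] — both call for a reduction, and with no lookahead the parser cannot choose between them.

Augment with F' → F and build the canonical LR(0) collection (I0 = CLOSURE({[F' → . F]}), then GOTO on every symbol after a dot until no new states appear). It has 10 states:
  I0: { [F → . /], [F → . c], [F → . num F], [F → . num L c], [F' → . F] }  — shift
  I1: { [F → / .] }  — reduce
  I2: { [F' → F .] }  — accept
  I3: { [F → c .] }  — reduce
  I4: { [F → . /], [F → . c], [F → . num F], [F → . num L c], [F → num . F], [F → num . L c], [L → . /], [L → . a] }  — shift
  I5: { [F → / .], [L → / .] }  — 2 reduces
  I6: { [F → num F .] }  — reduce
  I7: { [F → num L . c] }  — shift
  I8: { [L → a .] }  — reduce
  I9: { [F → num L c .] }  — reduce

I5 contains complete items [F → / .], [L → / .] — reduce-reduce conflict.

Answer: Yes — I5: [F → / .] vs [L → / .]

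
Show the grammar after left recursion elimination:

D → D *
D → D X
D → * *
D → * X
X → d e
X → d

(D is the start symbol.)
D is directly left-recursive. The standard transformation for
  A → A α₁ | ... | A α_m | β₁ | ... | β_n
is
  A  → β₁ A' | ... | β_n A'
  A' → α₁ A' | ... | α_m A' | ε

D → * * becomes D → * * D'
D → * X becomes D → * X D'
D → D * becomes D' → * D'
D → D X becomes D' → X D'
Add D' → ε

Productions for other non-terminals are unchanged:
  X → d e
  X → d

Resulting grammar:
D → * * D'
D → * X D'
D' → * D'
D' → X D'
D' → ε
X → d e
X → d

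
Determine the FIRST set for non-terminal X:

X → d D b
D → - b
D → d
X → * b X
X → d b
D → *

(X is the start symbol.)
{ '*', 'd' }

To compute FIRST(X), examine every production with X on the left-hand side, reading each right-hand side left to right until a non-nullable symbol is reached.

From X → d D b:
  - d is a terminal: add 'd' and stop
From X → * b X:
  - '*' is a terminal: add '*' and stop
From X → d b:
  - d is a terminal: add 'd' and stop

Collecting: FIRST(X) = { '*', 'd' }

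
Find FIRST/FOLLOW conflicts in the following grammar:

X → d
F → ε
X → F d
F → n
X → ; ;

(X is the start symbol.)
No FIRST/FOLLOW conflicts.

Nullable non-terminals: F.

F: nullable alternative(s) F → ε; FOLLOW(F) = { 'd' }
  F → ε: FIRST \ {ε} = { } — this is the only nullable alternative, skip
  F → n: FIRST \ {ε} = { 'n' } — disjoint from FOLLOW(F)

X has no nullable alternative, so no FIRST/FOLLOW check is needed there.

No FIRST/FOLLOW conflicts found.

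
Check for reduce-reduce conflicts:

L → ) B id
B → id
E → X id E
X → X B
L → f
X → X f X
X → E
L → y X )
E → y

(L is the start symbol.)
Yes — I12: [E → X id E .] vs [X → E .]

A reduce-reduce conflict occurs when an LR(0) state has two complete items [A → α .] and [B → β .] — both call for a reduction, and with no lookahead the parser cannot choose between them.

Augment with L' → L and build the canonical LR(0) collection (I0 = CLOSURE({[L' → . L]}), then GOTO on every symbol after a dot until no new states appear). It has 18 states:
  I0: { [L → . ) B id], [L → . f], [L → . y X )], [L' → . L] }  — shift
  I1: { [B → . id], [L → ) . B id] }  — shift
  I2: { [L' → L .] }  — accept
  I3: { [L → f .] }  — reduce
  I4: { [E → . X id E], [E → . y], [L → y . X )], [X → . E], [X → . X B], [X → . X f X] }  — shift
  I5: { [X → E .] }  — reduce
  I6: { [B → . id], [E → X . id E], [L → y X . )], [X → X . B], [X → X . f X] }  — shift
  I7: { [E → y .] }  — reduce
  I8: { [L → y X ) .] }  — reduce
  I9: { [X → X B .] }  — reduce
  I10: { [E → . X id E], [E → . y], [X → . E], [X → . X B], [X → . X f X], [X → X f . X] }  — shift
  I11: { [B → id .], [E → . X id E], [E → . y], [E → X id . E], [X → . E], [X → . X B], [X → . X f X] }  — shift, reduce
  I12: { [E → X id E .], [X → E .] }  — 2 reduces
  I13: { [B → . id], [E → X . id E], [X → X . B], [X → X . f X] }  — shift
  I14: { [B → . id], [E → X . id E], [X → X . B], [X → X . f X], [X → X f X .] }  — shift, reduce
  I15: { [L → ) B . id] }  — shift
  I16: { [B → id .] }  — reduce
  I17: { [L → ) B id .] }  — reduce

I12 contains complete items [E → X id E .], [X → E .] — reduce-reduce conflict.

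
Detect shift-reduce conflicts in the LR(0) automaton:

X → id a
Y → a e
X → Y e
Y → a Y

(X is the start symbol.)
A shift-reduce conflict occurs when an LR(0) state has both:
  - a complete (reduce) item [A → α .] (dot at the end), and
  - a shift item [B → β . c γ] (dot before a terminal).

Augment with X' → X and build the canonical LR(0) collection (I0 = CLOSURE({[X' → . X]}), then GOTO on every symbol after a dot until no new states appear). It has 9 states:
  I0: { [X → . Y e], [X → . id a], [X' → . X], [Y → . a Y], [Y → . a e] }  — shift
  I1: { [X' → X .] }  — accept
  I2: { [X → Y . e] }  — shift
  I3: { [Y → . a Y], [Y → . a e], [Y → a . Y], [Y → a . e] }  — shift
  I4: { [X → id . a] }  — shift
  I5: { [X → id a .] }  — reduce
  I6: { [Y → a Y .] }  — reduce
  I7: { [Y → a e .] }  — reduce
  I8: { [X → Y e .] }  — reduce

No state contains both a complete item and a shift item.

Answer: No shift-reduce conflicts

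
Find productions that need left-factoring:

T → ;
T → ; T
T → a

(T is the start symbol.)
Yes, T has productions with common prefix ';'

Left-factoring is needed when two productions for the same non-terminal
share a common prefix on the right-hand side.

Productions for T:
  T → ;
  T → ; T
  T → a

Found common prefix ';' in productions for T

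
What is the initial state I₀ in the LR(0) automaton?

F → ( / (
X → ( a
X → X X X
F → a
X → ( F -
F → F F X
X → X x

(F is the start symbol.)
{ [F → . ( / (], [F → . F F X], [F → . a], [F' → . F] }

First, augment the grammar with F' → F
I₀ = CLOSURE({ [F' → . F] }):
  [F' → . F] has the dot before F: add [F → . ( / (], [F → . a], [F → . F F X]
No further items can be added.

I₀ = { [F → . ( / (], [F → . F F X], [F → . a], [F' → . F] }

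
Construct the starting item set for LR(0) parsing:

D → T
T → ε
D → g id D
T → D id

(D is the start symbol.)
{ [D → . T], [D → . g id D], [D' → . D], [T → . D id], [T → .] }

First, augment the grammar with D' → D
I₀ = CLOSURE({ [D' → . D] }):
  [D' → . D] has the dot before D: add [D → . T], [D → . g id D]
  [D → . T] has the dot before T: add [T → .], [T → . D id]
No further items can be added.

I₀ = { [D → . T], [D → . g id D], [D' → . D], [T → . D id], [T → .] }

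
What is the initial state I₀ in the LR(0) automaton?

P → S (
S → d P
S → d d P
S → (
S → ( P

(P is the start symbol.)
First, augment the grammar with P' → P
I₀ = CLOSURE({ [P' → . P] }):
  [P' → . P] has the dot before P: add [P → . S (]
  [P → . S (] has the dot before S: add [S → . d P], [S → . d d P], [S → . (], [S → . ( P]
No further items can be added.

I₀ = { [P → . S (], [P' → . P], [S → . ( P], [S → . (], [S → . d P], [S → . d d P] }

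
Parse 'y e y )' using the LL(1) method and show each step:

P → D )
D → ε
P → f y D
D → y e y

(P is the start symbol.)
Stack is shown with the top on the left.

Stack      Input      Action
----------------------------
P $        y e y ) $  output P → D )
D ) $      y e y ) $  output D → y e y
y e y ) $  y e y ) $  match 'y'
e y ) $    e y ) $    match 'e'
y ) $      y ) $      match 'y'
) $        ) $        match ')'
$          $          accept

The string is accepted.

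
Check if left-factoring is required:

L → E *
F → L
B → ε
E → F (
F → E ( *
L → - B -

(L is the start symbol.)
Left-factoring is needed when two productions for the same non-terminal
share a common prefix on the right-hand side.

Productions for L:
  L → E *
  L → - B -
Productions for F:
  F → L
  F → E ( *

No common prefixes found.

Answer: No, left-factoring is not needed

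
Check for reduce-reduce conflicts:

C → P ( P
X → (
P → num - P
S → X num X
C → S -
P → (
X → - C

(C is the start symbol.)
Yes — I1: [P → ( .] vs [X → ( .]

A reduce-reduce conflict occurs when an LR(0) state has two complete items [A → α .] and [B → β .] — both call for a reduction, and with no lookahead the parser cannot choose between them.

Augment with C' → C and build the canonical LR(0) collection (I0 = CLOSURE({[C' → . C]}), then GOTO on every symbol after a dot until no new states appear). It has 18 states:
  I0: { [C → . P ( P], [C → . S -], [C' → . C], [P → . (], [P → . num - P], [S → . X num X], [X → . (], [X → . - C] }  — shift
  I1: { [P → ( .], [X → ( .] }  — 2 reduces
  I2: { [C → . P ( P], [C → . S -], [P → . (], [P → . num - P], [S → . X num X], [X → - . C], [X → . (], [X → . - C] }  — shift
  I3: { [C' → C .] }  — accept
  I4: { [C → P . ( P] }  — shift
  I5: { [C → S . -] }  — shift
  I6: { [S → X . num X] }  — shift
  I7: { [P → num . - P] }  — shift
  I8: { [P → . (], [P → . num - P], [P → num - . P] }  — shift
  I9: { [P → ( .] }  — reduce
  I10: { [P → num - P .] }  — reduce
  I11: { [S → X num . X], [X → . (], [X → . - C] }  — shift
  I12: { [X → ( .] }  — reduce
  I13: { [S → X num X .] }  — reduce
  I14: { [C → S - .] }  — reduce
  I15: { [C → P ( . P], [P → . (], [P → . num - P] }  — shift
  I16: { [C → P ( P .] }  — reduce
  I17: { [X → - C .] }  — reduce

I1 contains complete items [P → ( .], [X → ( .] — reduce-reduce conflict.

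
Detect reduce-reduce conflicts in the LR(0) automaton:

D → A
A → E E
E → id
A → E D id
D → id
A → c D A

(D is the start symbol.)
Augment with D' → D and build the canonical LR(0) collection (I0 = CLOSURE({[D' → . D]}), then GOTO on every symbol after a dot until no new states appear). It has 12 states:
  I0: { [A → . E D id], [A → . E E], [A → . c D A], [D → . A], [D → . id], [D' → . D], [E → . id] }  — shift
  I1: { [D → A .] }  — reduce
  I2: { [D' → D .] }  — accept
  I3: { [A → . E D id], [A → . E E], [A → . c D A], [A → E . D id], [A → E . E], [D → . A], [D → . id], [E → . id] }  — shift
  I4: { [A → . E D id], [A → . E E], [A → . c D A], [A → c . D A], [D → . A], [D → . id], [E → . id] }  — shift
  I5: { [D → id .], [E → id .] }  — 2 reduces
  I6: { [A → . E D id], [A → . E E], [A → . c D A], [A → c D . A], [E → . id] }  — shift
  I7: { [A → c D A .] }  — reduce
  I8: { [E → id .] }  — reduce
  I9: { [A → E D . id] }  — shift
  I10: { [A → . E D id], [A → . E E], [A → . c D A], [A → E . D id], [A → E . E], [A → E E .], [D → . A], [D → . id], [E → . id] }  — shift, reduce
  I11: { [A → E D id .] }  — reduce

I5 contains complete items [D → id .], [E → id .] — reduce-reduce conflict.

Answer: Yes — I5: [D → id .] vs [E → id .]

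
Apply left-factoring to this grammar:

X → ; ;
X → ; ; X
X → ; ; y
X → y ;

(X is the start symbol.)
X → ; ; X'
X' → ε
X' → X
X' → y
X → y ;

Left-factoring transforms A → αβ₁ | αβ₂ into A → αA' and A' → β₁ | β₂
(α is the longest common prefix among the alternatives). Repeat until
no nonterminal has two alternatives with a common prefix.

Round 1: X has alternatives sharing prefix '; ;'. Introduce X': X → ; ; X'
  Add: X' → ε
  Add: X' → X
  Add: X' → y

No remaining common prefixes — done.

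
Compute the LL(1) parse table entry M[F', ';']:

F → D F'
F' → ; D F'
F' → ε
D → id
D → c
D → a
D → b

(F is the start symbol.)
F' → ; D F'

To find M[F', ';'], we find productions for F' where ';' is in the predict set (PREDICT(N → α) = (FIRST(α) \ {ε}) ∪ (FOLLOW(N) if α ⇒* ε)).

Relevant sets:
  FOLLOW(F') = { $ }

F' → ; D F': PREDICT = { ';' }
  ';' is in predict set, so this production goes in M[F', ';']
F' → ε: PREDICT = { $ }

M[F', ';'] = F' → ; D F'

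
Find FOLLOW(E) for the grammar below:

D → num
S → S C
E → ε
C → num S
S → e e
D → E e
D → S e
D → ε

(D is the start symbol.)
In D → E e: E is followed by e, add FIRST(e) \ {ε} = { 'e' }

Taking the union: FOLLOW(E) = { 'e' }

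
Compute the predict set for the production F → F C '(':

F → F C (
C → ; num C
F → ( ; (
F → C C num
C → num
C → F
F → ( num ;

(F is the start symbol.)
{ '(', ';', 'num' }

PREDICT(F → F C '(') = (FIRST(RHS) \ {ε}) ∪ (FOLLOW(F) if ε ∈ FIRST(RHS), i.e. RHS ⇒* ε)
FIRST(F) = { '(', ';', 'num' }
FIRST(F C '(') = { '(', ';', 'num' }
ε ∉ FIRST(F C '('), so FOLLOW(F) is not added.
PREDICT(F → F C '(') = { '(', ';', 'num' }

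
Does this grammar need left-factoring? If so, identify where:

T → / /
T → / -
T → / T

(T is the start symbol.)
Left-factoring is needed when two productions for the same non-terminal
share a common prefix on the right-hand side.

Productions for T:
  T → / /
  T → / -
  T → / T

Found common prefix '/' in productions for T

Answer: Yes, T has productions with common prefix '/'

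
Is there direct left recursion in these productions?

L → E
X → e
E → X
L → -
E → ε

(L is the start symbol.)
L → E: starts with E
X → e: starts with e
E → X: starts with X
L → -: starts with '-'
E → ε: starts with ε

No direct left recursion found.

Answer: No direct left recursion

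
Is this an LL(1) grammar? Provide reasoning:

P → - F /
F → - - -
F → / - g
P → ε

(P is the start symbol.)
Relevant sets:
  FOLLOW(P) = { $ }

For P:
  PREDICT(P → '-' F '/') = { '-' }
  PREDICT(P → ε) = { $ }
For F:
  PREDICT(F → '-' '-' '-') = { '-' }
  PREDICT(F → '/' '-' g) = { '/' }

All predict sets are disjoint. The grammar IS LL(1).

Answer: Yes, the grammar is LL(1).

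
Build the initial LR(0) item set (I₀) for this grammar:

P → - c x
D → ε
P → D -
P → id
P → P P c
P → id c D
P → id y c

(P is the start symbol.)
First, augment the grammar with P' → P
I₀ = CLOSURE({ [P' → . P] }):
  [P' → . P] has the dot before P: add [P → . - c x], [P → . D -], [P → . id], [P → . P P c], [P → . id c D], [P → . id y c]
  [P → . D -] has the dot before D: add [D → .]
No further items can be added.

I₀ = { [D → .], [P → . - c x], [P → . D -], [P → . P P c], [P → . id c D], [P → . id y c], [P → . id], [P' → . P] }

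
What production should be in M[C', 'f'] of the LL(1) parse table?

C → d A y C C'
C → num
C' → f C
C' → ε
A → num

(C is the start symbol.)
To find M[C', 'f'], we find productions for C' where 'f' is in the predict set (PREDICT(N → α) = (FIRST(α) \ {ε}) ∪ (FOLLOW(N) if α ⇒* ε)).

Relevant sets:
  FOLLOW(C') = { $, 'f' }

C' → f C: PREDICT = { 'f' }
  'f' is in predict set, so this production goes in M[C', 'f']
C' → ε: PREDICT = { $, 'f' }
  'f' is in predict set, so this production goes in M[C', 'f']

M[C', 'f'] = C' → f C, C' → ε  (a multiply-defined cell — the grammar is not LL(1))

Answer: C' → f C, C' → ε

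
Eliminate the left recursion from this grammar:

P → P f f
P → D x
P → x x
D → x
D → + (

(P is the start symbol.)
P → D x P'
P → x x P'
P' → f f P'
P' → ε
D → x
D → + (

P is directly left-recursive. The standard transformation for
  A → A α₁ | ... | A α_m | β₁ | ... | β_n
is
  A  → β₁ A' | ... | β_n A'
  A' → α₁ A' | ... | α_m A' | ε

P → D x becomes P → D x P'
P → x x becomes P → x x P'
P → P f f becomes P' → f f P'
Add P' → ε

Productions for other non-terminals are unchanged:
  D → x
  D → + (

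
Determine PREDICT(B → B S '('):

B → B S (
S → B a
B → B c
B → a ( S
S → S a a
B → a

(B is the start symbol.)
PREDICT(B → B S '(') = (FIRST(RHS) \ {ε}) ∪ (FOLLOW(B) if ε ∈ FIRST(RHS), i.e. RHS ⇒* ε)
FIRST(B) = { 'a' }
FIRST(B S '(') = { 'a' }
ε ∉ FIRST(B S '('), so FOLLOW(B) is not added.
PREDICT(B → B S '(') = { 'a' }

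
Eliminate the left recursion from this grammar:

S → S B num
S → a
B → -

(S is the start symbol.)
S → a S'
S' → B num S'
S' → ε
B → -

S is directly left-recursive. The standard transformation for
  A → A α₁ | ... | A α_m | β₁ | ... | β_n
is
  A  → β₁ A' | ... | β_n A'
  A' → α₁ A' | ... | α_m A' | ε

S → a becomes S → a S'
S → S B num becomes S' → B num S'
Add S' → ε

Productions for other non-terminals are unchanged:
  B → -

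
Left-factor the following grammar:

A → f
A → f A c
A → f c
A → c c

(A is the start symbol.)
Left-factoring transforms A → αβ₁ | αβ₂ into A → αA' and A' → β₁ | β₂
(α is the longest common prefix among the alternatives). Repeat until
no nonterminal has two alternatives with a common prefix.

Round 1: A has alternatives sharing prefix 'f'. Introduce A': A → f A'
  Add: A' → ε
  Add: A' → A c
  Add: A' → c

No remaining common prefixes — done.

Resulting grammar:
A → f A'
A' → ε
A' → A c
A' → c
A → c c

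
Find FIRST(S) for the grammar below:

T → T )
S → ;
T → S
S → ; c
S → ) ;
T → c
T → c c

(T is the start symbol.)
{ ')', ';' }

To compute FIRST(S), examine every production with S on the left-hand side, reading each right-hand side left to right until a non-nullable symbol is reached.

From S → ;:
  - ';' is a terminal: add ';' and stop
From S → ; c:
  - ';' is a terminal: add ';' and stop
From S → ) ;:
  - ')' is a terminal: add ')' and stop

Collecting: FIRST(S) = { ')', ';' }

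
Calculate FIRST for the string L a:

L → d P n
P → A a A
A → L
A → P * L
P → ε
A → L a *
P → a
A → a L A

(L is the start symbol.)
FIRST sets of the non-terminals involved (from the grammar, by fixed-point iteration):
  FIRST(L) = { 'd' }

To compute FIRST(L a), process the symbols left to right:
Symbol L is a non-terminal. Add FIRST(L) \ {ε} = { 'd' }
L is not nullable (ε ∉ FIRST(L)), so stop here.
FIRST(L a) = { 'd' }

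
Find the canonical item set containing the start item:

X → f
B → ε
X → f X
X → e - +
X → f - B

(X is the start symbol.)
First, augment the grammar with X' → X
I₀ = CLOSURE({ [X' → . X] }):
  [X' → . X] has the dot before X: add [X → . f], [X → . f X], [X → . e - +], [X → . f - B]
No further items can be added.

I₀ = { [X → . e - +], [X → . f - B], [X → . f X], [X → . f], [X' → . X] }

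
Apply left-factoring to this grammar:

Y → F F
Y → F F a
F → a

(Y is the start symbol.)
Left-factoring transforms A → αβ₁ | αβ₂ into A → αA' and A' → β₁ | β₂
(α is the longest common prefix among the alternatives). Repeat until
no nonterminal has two alternatives with a common prefix.

Round 1: Y has alternatives sharing prefix 'F F'. Introduce Y': Y → F F Y'
  Add: Y' → ε
  Add: Y' → a

No remaining common prefixes — done.

Resulting grammar:
Y → F F Y'
Y' → ε
Y' → a
F → a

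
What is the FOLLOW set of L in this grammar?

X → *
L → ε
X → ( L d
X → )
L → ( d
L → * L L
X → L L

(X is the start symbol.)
{ $, '(', '*', 'd' }

To compute FOLLOW(L), find every occurrence of L on a right-hand side N → α L β: add FIRST(β) \ {ε}, and if β is empty or nullable also add FOLLOW(N). Iterate to a fixed point.

In X → ( L d: L is followed by d, add FIRST(d) \ {ε} = { 'd' }
In L → * L L: L is followed by L, add FIRST(L) \ {ε} = { '(', '*' }
  L is nullable, so FOLLOW(L) is also included — that is the set being defined, nothing new
In L → * L L: L is at the end; this adds FOLLOW(L) to itself — nothing new
In X → L L: L is followed by L, add FIRST(L) \ {ε} = { '(', '*' }
  L is nullable, so also add FOLLOW(X)
In X → L L: L is at the end, add FOLLOW(X)

The FOLLOW sets referred to above (computed the same way, to a fixed point):
  FOLLOW(X) = { $ }

Taking the union: FOLLOW(L) = { $, '(', '*', 'd' }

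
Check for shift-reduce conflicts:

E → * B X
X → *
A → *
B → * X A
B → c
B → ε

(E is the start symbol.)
Augment with E' → E and build the canonical LR(0) collection (I0 = CLOSURE({[E' → . E]}), then GOTO on every symbol after a dot until no new states appear). It has 11 states:
  I0: { [E → . * B X], [E' → . E] }  — shift
  I1: { [B → . * X A], [B → . c], [B → .], [E → * . B X] }  — shift, reduce
  I2: { [E' → E .] }  — accept
  I3: { [B → * . X A], [X → . *] }  — shift
  I4: { [E → * B . X], [X → . *] }  — shift
  I5: { [B → c .] }  — reduce
  I6: { [X → * .] }  — reduce
  I7: { [E → * B X .] }  — reduce
  I8: { [A → . *], [B → * X . A] }  — shift
  I9: { [A → * .] }  — reduce
  I10: { [B → * X A .] }  — reduce

I1 contains reduce item [B → .] and shift items [B → . * X A], [B → . c] — shift-reduce conflict.

Answer: Yes — I1: [B → .] vs [B → . * X A]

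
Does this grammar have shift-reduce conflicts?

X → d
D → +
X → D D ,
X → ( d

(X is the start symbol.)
No shift-reduce conflicts

Augment with X' → X and build the canonical LR(0) collection (I0 = CLOSURE({[X' → . X]}), then GOTO on every symbol after a dot until no new states appear). It has 9 states:
  I0: { [D → . +], [X → . ( d], [X → . D D ,], [X → . d], [X' → . X] }  — shift
  I1: { [X → ( . d] }  — shift
  I2: { [D → + .] }  — reduce
  I3: { [D → . +], [X → D . D ,] }  — shift
  I4: { [X' → X .] }  — accept
  I5: { [X → d .] }  — reduce
  I6: { [X → D D . ,] }  — shift
  I7: { [X → D D , .] }  — reduce
  I8: { [X → ( d .] }  — reduce

No state contains both a complete item and a shift item.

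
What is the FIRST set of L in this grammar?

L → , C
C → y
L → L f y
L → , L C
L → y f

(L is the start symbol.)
{ ',', 'y' }

To compute FIRST(L), examine every production with L on the left-hand side, reading each right-hand side left to right until a non-nullable symbol is reached.

From L → , C:
  - ',' is a terminal: add ',' and stop
From L → L f y:
  - L is the symbol being defined: contributes nothing new
    L is not nullable, so stop
From L → , L C:
  - ',' is a terminal: add ',' and stop
From L → y f:
  - y is a terminal: add 'y' and stop

Collecting: FIRST(L) = { ',', 'y' }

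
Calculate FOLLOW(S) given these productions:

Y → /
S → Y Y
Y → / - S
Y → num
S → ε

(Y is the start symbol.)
To compute FOLLOW(S), find every occurrence of S on a right-hand side N → α S β: add FIRST(β) \ {ε}, and if β is empty or nullable also add FOLLOW(N). Iterate to a fixed point.

In Y → / - S: S is at the end, add FOLLOW(Y)

The FOLLOW sets referred to above (computed the same way, to a fixed point):
  FOLLOW(Y) = { $, '/', 'num' }

Taking the union: FOLLOW(S) = { $, '/', 'num' }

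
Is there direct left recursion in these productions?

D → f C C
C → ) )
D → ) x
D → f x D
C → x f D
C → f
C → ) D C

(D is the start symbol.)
No direct left recursion

D → f C C: starts with f
C → ) ): starts with ')'
D → ) x: starts with ')'
D → f x D: starts with f
C → x f D: starts with x
C → f: starts with f
C → ) D C: starts with ')'

No direct left recursion found.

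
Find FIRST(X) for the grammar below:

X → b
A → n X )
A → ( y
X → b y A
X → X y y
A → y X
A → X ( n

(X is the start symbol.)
From X → b:
  - b is a terminal: add 'b' and stop
From X → b y A:
  - b is a terminal: add 'b' and stop
From X → X y y:
  - X is the symbol being defined: contributes nothing new
    X is not nullable, so stop

Collecting: FIRST(X) = { 'b' }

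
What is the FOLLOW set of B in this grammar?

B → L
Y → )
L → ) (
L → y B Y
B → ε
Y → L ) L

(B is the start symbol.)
{ $, ')', 'y' }

To compute FOLLOW(B), find every occurrence of B on a right-hand side N → α B β: add FIRST(β) \ {ε}, and if β is empty or nullable also add FOLLOW(N). Iterate to a fixed point.

B is the start symbol, so $ ∈ FOLLOW(B).
In L → y B Y: B is followed by Y, add FIRST(Y) \ {ε} = { ')', 'y' }

Taking the union: FOLLOW(B) = { $, ')', 'y' }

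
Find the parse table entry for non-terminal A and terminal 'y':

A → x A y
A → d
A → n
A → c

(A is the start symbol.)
To find M[A, 'y'], we find productions for A where 'y' is in the predict set (PREDICT(N → α) = (FIRST(α) \ {ε}) ∪ (FOLLOW(N) if α ⇒* ε)).

A → x A y: PREDICT = { 'x' }
A → d: PREDICT = { 'd' }
A → n: PREDICT = { 'n' }
A → c: PREDICT = { 'c' }

M[A, 'y'] is empty (no production applies)

Answer: Empty (error entry)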